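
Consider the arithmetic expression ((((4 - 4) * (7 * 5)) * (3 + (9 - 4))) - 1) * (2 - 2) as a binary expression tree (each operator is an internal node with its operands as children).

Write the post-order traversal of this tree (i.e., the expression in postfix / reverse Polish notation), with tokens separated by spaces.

4 4 - 7 5 * * 3 9 4 - + * 1 - 2 2 - *

Post-order on an expression tree gives postfix notation: for each operator, emit left operand, right operand, then the operator.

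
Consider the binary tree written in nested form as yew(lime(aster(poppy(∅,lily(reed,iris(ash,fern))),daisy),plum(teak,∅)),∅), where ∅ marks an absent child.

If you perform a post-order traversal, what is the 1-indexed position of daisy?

7

Post-order visits the left subtree, then the right subtree, then the node.
At yew: go left to lime.
  At lime: go left to aster.
    At aster: go left to poppy.
      At poppy: no left child.
      At poppy: go right to lily.
        At lily: go left to reed.
          reed is a leaf — visit reed.
        At lily: go right to iris.
          At iris: go left to ash.
            ash is a leaf — visit ash.
          At iris: go right to fern.
            fern is a leaf — visit fern.
          Visit iris.
        Visit lily.
      Visit poppy.
    At aster: go right to daisy.
      daisy is a leaf — visit daisy.
    Visit aster.
  At lime: go right to plum.
    At plum: go left to teak.
      teak is a leaf — visit teak.
    At plum: no right child.
    Visit plum.
  Visit lime.
At yew: no right child.
Visit yew.
Full post-order sequence: reed, ash, fern, iris, lily, poppy, daisy, aster, teak, plum, lime, yew.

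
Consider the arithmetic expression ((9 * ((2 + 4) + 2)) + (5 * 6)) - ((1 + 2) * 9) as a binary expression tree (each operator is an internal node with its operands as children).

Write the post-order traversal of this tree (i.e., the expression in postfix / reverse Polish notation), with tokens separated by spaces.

9 2 4 + 2 + * 5 6 * + 1 2 + 9 * -

Post-order on an expression tree gives postfix notation: for each operator, emit left operand, right operand, then the operator.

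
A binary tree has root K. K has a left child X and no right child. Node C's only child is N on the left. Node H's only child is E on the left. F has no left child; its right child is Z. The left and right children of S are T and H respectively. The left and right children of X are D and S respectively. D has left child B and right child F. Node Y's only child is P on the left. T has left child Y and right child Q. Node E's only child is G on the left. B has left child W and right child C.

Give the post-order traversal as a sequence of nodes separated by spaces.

W N C B Z F D P Y Q T G E H S X K

Post-order visits the left subtree, then the right subtree, then the node.
At K: go left to X.
  At X: go left to D.
    At D: go left to B.
      At B: go left to W.
        W is a leaf — visit W.
      At B: go right to C.
        At C: go left to N.
          N is a leaf — visit N.
        At C: no right child.
        Visit C.
      Visit B.
    At D: go right to F.
      At F: no left child.
      At F: go right to Z.
        Z is a leaf — visit Z.
      Visit F.
    Visit D.
  At X: go right to S.
    At S: go left to T.
      At T: go left to Y.
        At Y: go left to P.
          P is a leaf — visit P.
        At Y: no right child.
        Visit Y.
      At T: go right to Q.
        Q is a leaf — visit Q.
      Visit T.
    At S: go right to H.
      At H: go left to E.
        At E: go left to G.
          G is a leaf — visit G.
        At E: no right child.
        Visit E.
      At H: no right child.
      Visit H.
    Visit S.
  Visit X.
At K: no right child.
Visit K.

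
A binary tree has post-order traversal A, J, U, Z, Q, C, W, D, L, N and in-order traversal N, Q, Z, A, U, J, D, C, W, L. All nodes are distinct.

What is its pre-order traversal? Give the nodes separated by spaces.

N L D Q Z U A J W C

The last element of post-order is the root; it splits in-order into left and right subtrees.
Root N: left subtree has 0 nodes { }, right has 9 {Q, Z, A, U, J, D, C, W, L}.
  Root L: left subtree has 8 nodes {Q, Z, A, U, J, D, C, W}, right has 0 { }.
    Root D: left subtree has 5 nodes {Q, Z, A, U, J}, right has 2 {C, W}.
      Root Q: left subtree has 0 nodes { }, right has 4 {Z, A, U, J}.
        Root Z: left subtree has 0 nodes { }, right has 3 {A, U, J}.
          Root U: left subtree has 1 node {A}, right has 1 {J}.
      Root W: left subtree has 1 node {C}, right has 0 { }.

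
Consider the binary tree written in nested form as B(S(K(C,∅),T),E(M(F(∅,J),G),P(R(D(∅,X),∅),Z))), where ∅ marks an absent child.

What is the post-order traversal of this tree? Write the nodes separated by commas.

C, K, T, S, J, F, G, M, X, D, R, Z, P, E, B

Post-order visits the left subtree, then the right subtree, then the node.
At B: go left to S.
  At S: go left to K.
    At K: go left to C.
      C is a leaf — visit C.
    At K: no right child.
    Visit K.
  At S: go right to T.
    T is a leaf — visit T.
  Visit S.
At B: go right to E.
  At E: go left to M.
    At M: go left to F.
      At F: no left child.
      At F: go right to J.
        J is a leaf — visit J.
      Visit F.
    At M: go right to G.
      G is a leaf — visit G.
    Visit M.
  At E: go right to P.
    At P: go left to R.
      At R: go left to D.
        At D: no left child.
        At D: go right to X.
          X is a leaf — visit X.
        Visit D.
      At R: no right child.
      Visit R.
    At P: go right to Z.
      Z is a leaf — visit Z.
    Visit P.
  Visit E.
Visit B.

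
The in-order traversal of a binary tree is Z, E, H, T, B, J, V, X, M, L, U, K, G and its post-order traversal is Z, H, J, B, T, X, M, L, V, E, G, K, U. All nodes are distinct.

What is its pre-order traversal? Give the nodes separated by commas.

The last element of post-order is the root; it splits in-order into left and right subtrees.
Root U: left subtree has 10 nodes {Z, E, H, T, B, J, V, X, M, L}, right has 2 {K, G}.
  Root E: left subtree has 1 node {Z}, right has 8 {H, T, B, J, V, X, M, L}.
    Root V: left subtree has 4 nodes {H, T, B, J}, right has 3 {X, M, L}.
      Root T: left subtree has 1 node {H}, right has 2 {B, J}.
        Root B: left subtree has 0 nodes { }, right has 1 {J}.
      Root L: left subtree has 2 nodes {X, M}, right has 0 { }.
        Root M: left subtree has 1 node {X}, right has 0 { }.
  Root K: left subtree has 0 nodes { }, right has 1 {G}.

U, E, Z, V, T, H, B, J, L, M, X, K, G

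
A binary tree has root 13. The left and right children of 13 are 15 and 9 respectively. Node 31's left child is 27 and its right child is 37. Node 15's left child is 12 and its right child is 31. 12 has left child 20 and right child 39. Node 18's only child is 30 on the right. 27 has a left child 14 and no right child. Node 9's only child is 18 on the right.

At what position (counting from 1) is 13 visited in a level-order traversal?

Level-order visits nodes level by level from the root, left to right within each level.
Level 0: 13
Level 1: 15, 9
Level 2: 12, 31, 18
Level 3: 20, 39, 27, 37, 30
Level 4: 14
Full level-order sequence: 13, 15, 9, 12, 31, 18, 20, 39, 27, 37, 30, 14.

1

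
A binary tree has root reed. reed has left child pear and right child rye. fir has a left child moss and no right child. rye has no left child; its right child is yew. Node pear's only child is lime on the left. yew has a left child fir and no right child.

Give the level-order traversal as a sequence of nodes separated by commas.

reed, pear, rye, lime, yew, fir, moss

Level-order visits nodes level by level from the root, left to right within each level.
Level 0: reed
Level 1: pear, rye
Level 2: lime, yew
Level 3: fir
Level 4: moss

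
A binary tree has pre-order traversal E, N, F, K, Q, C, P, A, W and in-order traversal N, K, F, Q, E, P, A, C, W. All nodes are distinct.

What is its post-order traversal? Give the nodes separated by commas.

The first element of pre-order is the root; it splits in-order into left and right subtrees.
Root E: left subtree has 4 nodes {N, K, F, Q}, right has 4 {P, A, C, W}.
  Root N: left subtree has 0 nodes { }, right has 3 {K, F, Q}.
    Root F: left subtree has 1 node {K}, right has 1 {Q}.
  Root C: left subtree has 2 nodes {P, A}, right has 1 {W}.
    Root P: left subtree has 0 nodes { }, right has 1 {A}.

K, Q, F, N, A, P, W, C, E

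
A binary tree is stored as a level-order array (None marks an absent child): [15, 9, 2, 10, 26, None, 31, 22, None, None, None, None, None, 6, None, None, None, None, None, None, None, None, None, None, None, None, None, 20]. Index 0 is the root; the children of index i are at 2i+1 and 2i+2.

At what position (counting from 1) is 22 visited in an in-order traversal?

In-order visits the left subtree, then the node, then the right subtree.
At 15: go left to 9.
  At 9: go left to 10.
    At 10: go left to 22.
      22 is a leaf — visit 22.
    Visit 10.
    At 10: no right child.
  Visit 9.
  At 9: go right to 26.
    26 is a leaf — visit 26.
Visit 15.
At 15: go right to 2.
  At 2: no left child.
  Visit 2.
  At 2: go right to 31.
    At 31: go left to 6.
      At 6: go left to 20.
        20 is a leaf — visit 20.
      Visit 6.
      At 6: no right child.
    Visit 31.
    At 31: no right child.
Full in-order sequence: 22, 10, 9, 26, 15, 2, 20, 6, 31.

1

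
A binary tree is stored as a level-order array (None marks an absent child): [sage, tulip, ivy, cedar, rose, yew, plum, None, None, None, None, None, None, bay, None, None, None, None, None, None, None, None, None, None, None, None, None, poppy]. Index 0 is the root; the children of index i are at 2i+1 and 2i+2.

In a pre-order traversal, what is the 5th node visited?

Pre-order visits the node, then its left subtree, then its right subtree.
Visit sage.
At sage: go left to tulip.
  Visit tulip.
  At tulip: go left to cedar.
    cedar is a leaf — visit cedar.
  At tulip: go right to rose.
    rose is a leaf — visit rose.
At sage: go right to ivy.
  Visit ivy.
  At ivy: go left to yew.
    yew is a leaf — visit yew.
  At ivy: go right to plum.
    Visit plum.
    At plum: go left to bay.
      Visit bay.
      At bay: go left to poppy.
        poppy is a leaf — visit poppy.
      At bay: no right child.
    At plum: no right child.
Full pre-order sequence: sage, tulip, cedar, rose, ivy, yew, plum, bay, poppy.

ivy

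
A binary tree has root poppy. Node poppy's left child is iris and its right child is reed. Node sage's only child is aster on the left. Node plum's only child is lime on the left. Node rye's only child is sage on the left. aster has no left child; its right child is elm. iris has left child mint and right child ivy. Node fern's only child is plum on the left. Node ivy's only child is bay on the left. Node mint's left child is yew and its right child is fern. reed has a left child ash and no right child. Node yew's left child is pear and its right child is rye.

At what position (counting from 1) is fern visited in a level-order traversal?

Level-order visits nodes level by level from the root, left to right within each level.
Level 0: poppy
Level 1: iris, reed
Level 2: mint, ivy, ash
Level 3: yew, fern, bay
Level 4: pear, rye, plum
Level 5: sage, lime
Level 6: aster
Level 7: elm
Full level-order sequence: poppy, iris, reed, mint, ivy, ash, yew, fern, bay, pear, rye, plum, sage, lime, aster, elm.

8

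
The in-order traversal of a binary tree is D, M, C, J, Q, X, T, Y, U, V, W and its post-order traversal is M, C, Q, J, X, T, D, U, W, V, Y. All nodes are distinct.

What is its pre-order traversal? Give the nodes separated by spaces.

The last element of post-order is the root; it splits in-order into left and right subtrees.
Root Y: left subtree has 7 nodes {D, M, C, J, Q, X, T}, right has 3 {U, V, W}.
  Root D: left subtree has 0 nodes { }, right has 6 {M, C, J, Q, X, T}.
    Root T: left subtree has 5 nodes {M, C, J, Q, X}, right has 0 { }.
      Root X: left subtree has 4 nodes {M, C, J, Q}, right has 0 { }.
        Root J: left subtree has 2 nodes {M, C}, right has 1 {Q}.
          Root C: left subtree has 1 node {M}, right has 0 { }.
  Root V: left subtree has 1 node {U}, right has 1 {W}.

Y D T X J C M Q V U W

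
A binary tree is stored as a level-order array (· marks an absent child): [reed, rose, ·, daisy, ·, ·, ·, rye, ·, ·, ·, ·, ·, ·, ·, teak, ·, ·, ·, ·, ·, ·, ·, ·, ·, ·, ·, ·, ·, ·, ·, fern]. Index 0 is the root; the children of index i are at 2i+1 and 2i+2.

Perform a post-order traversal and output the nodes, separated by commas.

fern, teak, rye, daisy, rose, reed

Post-order visits the left subtree, then the right subtree, then the node.
At reed: go left to rose.
  At rose: go left to daisy.
    At daisy: go left to rye.
      At rye: go left to teak.
        At teak: go left to fern.
          fern is a leaf — visit fern.
        At teak: no right child.
        Visit teak.
      At rye: no right child.
      Visit rye.
    At daisy: no right child.
    Visit daisy.
  At rose: no right child.
  Visit rose.
At reed: no right child.
Visit reed.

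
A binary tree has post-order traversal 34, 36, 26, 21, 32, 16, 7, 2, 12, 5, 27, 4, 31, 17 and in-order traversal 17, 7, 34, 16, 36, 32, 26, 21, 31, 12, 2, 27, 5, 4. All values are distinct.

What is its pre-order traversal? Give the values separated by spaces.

The last element of post-order is the root; it splits in-order into left and right subtrees.
Root 17: left subtree has 0 nodes { }, right has 13 {7, 34, 16, 36, 32, 26, 21, 31, 12, 2, 27, 5, 4}.
  Root 31: left subtree has 7 nodes {7, 34, 16, 36, 32, 26, 21}, right has 5 {12, 2, 27, 5, 4}.
    Root 7: left subtree has 0 nodes { }, right has 6 {34, 16, 36, 32, 26, 21}.
      Root 16: left subtree has 1 node {34}, right has 4 {36, 32, 26, 21}.
        Root 32: left subtree has 1 node {36}, right has 2 {26, 21}.
          Root 21: left subtree has 1 node {26}, right has 0 { }.
    Root 4: left subtree has 4 nodes {12, 2, 27, 5}, right has 0 { }.
      Root 27: left subtree has 2 nodes {12, 2}, right has 1 {5}.
        Root 12: left subtree has 0 nodes { }, right has 1 {2}.

17 31 7 16 34 32 36 21 26 4 27 12 2 5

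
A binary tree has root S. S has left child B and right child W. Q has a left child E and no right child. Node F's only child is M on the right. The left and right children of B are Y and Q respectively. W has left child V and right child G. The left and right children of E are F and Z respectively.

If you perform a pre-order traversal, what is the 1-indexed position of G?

11

Pre-order visits the node, then its left subtree, then its right subtree.
Visit S.
At S: go left to B.
  Visit B.
  At B: go left to Y.
    Y is a leaf — visit Y.
  At B: go right to Q.
    Visit Q.
    At Q: go left to E.
      Visit E.
      At E: go left to F.
        Visit F.
        At F: no left child.
        At F: go right to M.
          M is a leaf — visit M.
      At E: go right to Z.
        Z is a leaf — visit Z.
    At Q: no right child.
At S: go right to W.
  Visit W.
  At W: go left to V.
    V is a leaf — visit V.
  At W: go right to G.
    G is a leaf — visit G.
Full pre-order sequence: S, B, Y, Q, E, F, M, Z, W, V, G.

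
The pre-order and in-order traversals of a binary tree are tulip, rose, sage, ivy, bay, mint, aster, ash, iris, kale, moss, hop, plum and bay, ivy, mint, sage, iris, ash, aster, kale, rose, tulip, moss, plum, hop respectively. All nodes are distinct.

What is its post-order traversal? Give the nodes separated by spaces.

The first element of pre-order is the root; it splits in-order into left and right subtrees.
Root tulip: left subtree has 9 nodes {bay, ivy, mint, sage, iris, ash, aster, kale, rose}, right has 3 {moss, plum, hop}.
  Root rose: left subtree has 8 nodes {bay, ivy, mint, sage, iris, ash, aster, kale}, right has 0 { }.
    Root sage: left subtree has 3 nodes {bay, ivy, mint}, right has 4 {iris, ash, aster, kale}.
      Root ivy: left subtree has 1 node {bay}, right has 1 {mint}.
      Root aster: left subtree has 2 nodes {iris, ash}, right has 1 {kale}.
        Root ash: left subtree has 1 node {iris}, right has 0 { }.
  Root moss: left subtree has 0 nodes { }, right has 2 {plum, hop}.
    Root hop: left subtree has 1 node {plum}, right has 0 { }.

bay mint ivy iris ash kale aster sage rose plum hop moss tulip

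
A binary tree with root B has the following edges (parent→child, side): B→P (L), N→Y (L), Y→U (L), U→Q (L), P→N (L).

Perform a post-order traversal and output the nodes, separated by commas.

Q, U, Y, N, P, B

Post-order visits the left subtree, then the right subtree, then the node.
At B: go left to P.
  At P: go left to N.
    At N: go left to Y.
      At Y: go left to U.
        At U: go left to Q.
          Q is a leaf — visit Q.
        At U: no right child.
        Visit U.
      At Y: no right child.
      Visit Y.
    At N: no right child.
    Visit N.
  At P: no right child.
  Visit P.
At B: no right child.
Visit B.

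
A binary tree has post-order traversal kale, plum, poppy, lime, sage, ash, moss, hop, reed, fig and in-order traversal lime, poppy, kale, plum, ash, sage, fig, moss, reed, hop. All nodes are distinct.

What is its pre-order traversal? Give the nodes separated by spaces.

The last element of post-order is the root; it splits in-order into left and right subtrees.
Root fig: left subtree has 6 nodes {lime, poppy, kale, plum, ash, sage}, right has 3 {moss, reed, hop}.
  Root ash: left subtree has 4 nodes {lime, poppy, kale, plum}, right has 1 {sage}.
    Root lime: left subtree has 0 nodes { }, right has 3 {poppy, kale, plum}.
      Root poppy: left subtree has 0 nodes { }, right has 2 {kale, plum}.
        Root plum: left subtree has 1 node {kale}, right has 0 { }.
  Root reed: left subtree has 1 node {moss}, right has 1 {hop}.

fig ash lime poppy plum kale sage reed moss hop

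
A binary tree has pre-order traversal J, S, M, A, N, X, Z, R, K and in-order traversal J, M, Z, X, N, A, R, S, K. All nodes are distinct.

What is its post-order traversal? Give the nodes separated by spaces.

The first element of pre-order is the root; it splits in-order into left and right subtrees.
Root J: left subtree has 0 nodes { }, right has 8 {M, Z, X, N, A, R, S, K}.
  Root S: left subtree has 6 nodes {M, Z, X, N, A, R}, right has 1 {K}.
    Root M: left subtree has 0 nodes { }, right has 5 {Z, X, N, A, R}.
      Root A: left subtree has 3 nodes {Z, X, N}, right has 1 {R}.
        Root N: left subtree has 2 nodes {Z, X}, right has 0 { }.
          Root X: left subtree has 1 node {Z}, right has 0 { }.

Z X N R A M K S J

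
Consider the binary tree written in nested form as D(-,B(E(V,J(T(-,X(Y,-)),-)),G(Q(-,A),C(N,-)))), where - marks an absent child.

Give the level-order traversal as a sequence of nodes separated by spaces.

D B E G V J Q C T A N X Y

Level-order visits nodes level by level from the root, left to right within each level.
Level 0: D
Level 1: B
Level 2: E, G
Level 3: V, J, Q, C
Level 4: T, A, N
Level 5: X
Level 6: Y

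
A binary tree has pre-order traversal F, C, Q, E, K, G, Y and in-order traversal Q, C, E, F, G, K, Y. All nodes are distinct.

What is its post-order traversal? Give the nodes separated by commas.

Q, E, C, G, Y, K, F

The first element of pre-order is the root; it splits in-order into left and right subtrees.
Root F: left subtree has 3 nodes {Q, C, E}, right has 3 {G, K, Y}.
  Root C: left subtree has 1 node {Q}, right has 1 {E}.
  Root K: left subtree has 1 node {G}, right has 1 {Y}.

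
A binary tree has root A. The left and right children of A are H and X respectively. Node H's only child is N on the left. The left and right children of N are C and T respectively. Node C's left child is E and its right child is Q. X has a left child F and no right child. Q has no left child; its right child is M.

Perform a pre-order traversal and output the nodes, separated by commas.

A, H, N, C, E, Q, M, T, X, F

Pre-order visits the node, then its left subtree, then its right subtree.
Visit A.
At A: go left to H.
  Visit H.
  At H: go left to N.
    Visit N.
    At N: go left to C.
      Visit C.
      At C: go left to E.
        E is a leaf — visit E.
      At C: go right to Q.
        Visit Q.
        At Q: no left child.
        At Q: go right to M.
          M is a leaf — visit M.
    At N: go right to T.
      T is a leaf — visit T.
  At H: no right child.
At A: go right to X.
  Visit X.
  At X: go left to F.
    F is a leaf — visit F.
  At X: no right child.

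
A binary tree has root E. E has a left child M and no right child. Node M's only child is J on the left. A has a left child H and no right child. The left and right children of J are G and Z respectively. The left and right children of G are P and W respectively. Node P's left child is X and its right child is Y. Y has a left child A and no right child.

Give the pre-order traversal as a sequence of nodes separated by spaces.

Pre-order visits the node, then its left subtree, then its right subtree.
Visit E.
At E: go left to M.
  Visit M.
  At M: go left to J.
    Visit J.
    At J: go left to G.
      Visit G.
      At G: go left to P.
        Visit P.
        At P: go left to X.
          X is a leaf — visit X.
        At P: go right to Y.
          Visit Y.
          At Y: go left to A.
            Visit A.
            At A: go left to H.
              H is a leaf — visit H.
            At A: no right child.
          At Y: no right child.
      At G: go right to W.
        W is a leaf — visit W.
    At J: go right to Z.
      Z is a leaf — visit Z.
  At M: no right child.
At E: no right child.

E M J G P X Y A H W Z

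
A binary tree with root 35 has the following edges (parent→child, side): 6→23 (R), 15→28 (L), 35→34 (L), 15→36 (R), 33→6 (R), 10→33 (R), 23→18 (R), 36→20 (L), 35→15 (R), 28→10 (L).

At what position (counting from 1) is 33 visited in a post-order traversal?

Post-order visits the left subtree, then the right subtree, then the node.
At 35: go left to 34.
  34 is a leaf — visit 34.
At 35: go right to 15.
  At 15: go left to 28.
    At 28: go left to 10.
      At 10: no left child.
      At 10: go right to 33.
        At 33: no left child.
        At 33: go right to 6.
          At 6: no left child.
          At 6: go right to 23.
            At 23: no left child.
            At 23: go right to 18.
              18 is a leaf — visit 18.
            Visit 23.
          Visit 6.
        Visit 33.
      Visit 10.
    At 28: no right child.
    Visit 28.
  At 15: go right to 36.
    At 36: go left to 20.
      20 is a leaf — visit 20.
    At 36: no right child.
    Visit 36.
  Visit 15.
Visit 35.
Full post-order sequence: 34, 18, 23, 6, 33, 10, 28, 20, 36, 15, 35.

5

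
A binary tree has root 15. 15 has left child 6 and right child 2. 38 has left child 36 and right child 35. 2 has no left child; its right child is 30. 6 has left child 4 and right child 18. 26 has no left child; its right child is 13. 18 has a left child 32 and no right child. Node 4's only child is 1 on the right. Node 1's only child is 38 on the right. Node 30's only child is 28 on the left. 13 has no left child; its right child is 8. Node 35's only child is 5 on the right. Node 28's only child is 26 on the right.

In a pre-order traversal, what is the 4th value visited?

Pre-order visits the node, then its left subtree, then its right subtree.
Visit 15.
At 15: go left to 6.
  Visit 6.
  At 6: go left to 4.
    Visit 4.
    At 4: no left child.
    At 4: go right to 1.
      Visit 1.
      At 1: no left child.
      At 1: go right to 38.
        Visit 38.
        At 38: go left to 36.
          36 is a leaf — visit 36.
        At 38: go right to 35.
          Visit 35.
          At 35: no left child.
          At 35: go right to 5.
            5 is a leaf — visit 5.
  At 6: go right to 18.
    Visit 18.
    At 18: go left to 32.
      32 is a leaf — visit 32.
    At 18: no right child.
At 15: go right to 2.
  Visit 2.
  At 2: no left child.
  At 2: go right to 30.
    Visit 30.
    At 30: go left to 28.
      Visit 28.
      At 28: no left child.
      At 28: go right to 26.
        Visit 26.
        At 26: no left child.
        At 26: go right to 13.
          Visit 13.
          At 13: no left child.
          At 13: go right to 8.
            8 is a leaf — visit 8.
    At 30: no right child.
Full pre-order sequence: 15, 6, 4, 1, 38, 36, 35, 5, 18, 32, 2, 30, 28, 26, 13, 8.

1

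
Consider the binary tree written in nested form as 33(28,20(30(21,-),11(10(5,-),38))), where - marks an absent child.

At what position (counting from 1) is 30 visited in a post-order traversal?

Post-order visits the left subtree, then the right subtree, then the node.
At 33: go left to 28.
  28 is a leaf — visit 28.
At 33: go right to 20.
  At 20: go left to 30.
    At 30: go left to 21.
      21 is a leaf — visit 21.
    At 30: no right child.
    Visit 30.
  At 20: go right to 11.
    At 11: go left to 10.
      At 10: go left to 5.
        5 is a leaf — visit 5.
      At 10: no right child.
      Visit 10.
    At 11: go right to 38.
      38 is a leaf — visit 38.
    Visit 11.
  Visit 20.
Visit 33.
Full post-order sequence: 28, 21, 30, 5, 10, 38, 11, 20, 33.

3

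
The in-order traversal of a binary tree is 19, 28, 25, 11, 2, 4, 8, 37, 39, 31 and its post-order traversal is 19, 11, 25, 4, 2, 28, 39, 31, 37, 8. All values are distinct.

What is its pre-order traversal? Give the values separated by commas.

8, 28, 19, 2, 25, 11, 4, 37, 31, 39

The last element of post-order is the root; it splits in-order into left and right subtrees.
Root 8: left subtree has 6 nodes {19, 28, 25, 11, 2, 4}, right has 3 {37, 39, 31}.
  Root 28: left subtree has 1 node {19}, right has 4 {25, 11, 2, 4}.
    Root 2: left subtree has 2 nodes {25, 11}, right has 1 {4}.
      Root 25: left subtree has 0 nodes { }, right has 1 {11}.
  Root 37: left subtree has 0 nodes { }, right has 2 {39, 31}.
    Root 31: left subtree has 1 node {39}, right has 0 { }.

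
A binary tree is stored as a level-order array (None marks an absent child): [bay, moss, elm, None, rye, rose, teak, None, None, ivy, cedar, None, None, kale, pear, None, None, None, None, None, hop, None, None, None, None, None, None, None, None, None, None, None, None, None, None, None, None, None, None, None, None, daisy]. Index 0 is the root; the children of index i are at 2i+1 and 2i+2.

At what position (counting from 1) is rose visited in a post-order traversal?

Post-order visits the left subtree, then the right subtree, then the node.
At bay: go left to moss.
  At moss: no left child.
  At moss: go right to rye.
    At rye: go left to ivy.
      At ivy: no left child.
      At ivy: go right to hop.
        At hop: go left to daisy.
          daisy is a leaf — visit daisy.
        At hop: no right child.
        Visit hop.
      Visit ivy.
    At rye: go right to cedar.
      cedar is a leaf — visit cedar.
    Visit rye.
  Visit moss.
At bay: go right to elm.
  At elm: go left to rose.
    rose is a leaf — visit rose.
  At elm: go right to teak.
    At teak: go left to kale.
      kale is a leaf — visit kale.
    At teak: go right to pear.
      pear is a leaf — visit pear.
    Visit teak.
  Visit elm.
Visit bay.
Full post-order sequence: daisy, hop, ivy, cedar, rye, moss, rose, kale, pear, teak, elm, bay.

7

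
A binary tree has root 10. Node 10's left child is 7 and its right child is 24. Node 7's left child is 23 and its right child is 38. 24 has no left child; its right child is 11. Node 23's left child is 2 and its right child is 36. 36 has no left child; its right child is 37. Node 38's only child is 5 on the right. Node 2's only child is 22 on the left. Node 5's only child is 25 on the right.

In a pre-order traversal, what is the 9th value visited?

5

Pre-order visits the node, then its left subtree, then its right subtree.
Visit 10.
At 10: go left to 7.
  Visit 7.
  At 7: go left to 23.
    Visit 23.
    At 23: go left to 2.
      Visit 2.
      At 2: go left to 22.
        22 is a leaf — visit 22.
      At 2: no right child.
    At 23: go right to 36.
      Visit 36.
      At 36: no left child.
      At 36: go right to 37.
        37 is a leaf — visit 37.
  At 7: go right to 38.
    Visit 38.
    At 38: no left child.
    At 38: go right to 5.
      Visit 5.
      At 5: no left child.
      At 5: go right to 25.
        25 is a leaf — visit 25.
At 10: go right to 24.
  Visit 24.
  At 24: no left child.
  At 24: go right to 11.
    11 is a leaf — visit 11.
Full pre-order sequence: 10, 7, 23, 2, 22, 36, 37, 38, 5, 25, 24, 11.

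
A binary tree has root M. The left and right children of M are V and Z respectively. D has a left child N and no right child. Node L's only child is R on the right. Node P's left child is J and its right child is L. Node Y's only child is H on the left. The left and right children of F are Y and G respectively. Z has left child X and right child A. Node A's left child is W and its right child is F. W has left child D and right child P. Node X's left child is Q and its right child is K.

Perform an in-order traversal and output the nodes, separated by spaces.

V M Q X K Z N D W J P L R A H Y F G

In-order visits the left subtree, then the node, then the right subtree.
At M: go left to V.
  V is a leaf — visit V.
Visit M.
At M: go right to Z.
  At Z: go left to X.
    At X: go left to Q.
      Q is a leaf — visit Q.
    Visit X.
    At X: go right to K.
      K is a leaf — visit K.
  Visit Z.
  At Z: go right to A.
    At A: go left to W.
      At W: go left to D.
        At D: go left to N.
          N is a leaf — visit N.
        Visit D.
        At D: no right child.
      Visit W.
      At W: go right to P.
        At P: go left to J.
          J is a leaf — visit J.
        Visit P.
        At P: go right to L.
          At L: no left child.
          Visit L.
          At L: go right to R.
            R is a leaf — visit R.
    Visit A.
    At A: go right to F.
      At F: go left to Y.
        At Y: go left to H.
          H is a leaf — visit H.
        Visit Y.
        At Y: no right child.
      Visit F.
      At F: go right to G.
        G is a leaf — visit G.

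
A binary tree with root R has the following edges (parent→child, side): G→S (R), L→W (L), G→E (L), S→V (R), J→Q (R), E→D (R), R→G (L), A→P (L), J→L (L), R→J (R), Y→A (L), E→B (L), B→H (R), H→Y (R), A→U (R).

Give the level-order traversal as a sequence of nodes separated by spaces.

Level-order visits nodes level by level from the root, left to right within each level.
Level 0: R
Level 1: G, J
Level 2: E, S, L, Q
Level 3: B, D, V, W
Level 4: H
Level 5: Y
Level 6: A
Level 7: P, U

R G J E S L Q B D V W H Y A P U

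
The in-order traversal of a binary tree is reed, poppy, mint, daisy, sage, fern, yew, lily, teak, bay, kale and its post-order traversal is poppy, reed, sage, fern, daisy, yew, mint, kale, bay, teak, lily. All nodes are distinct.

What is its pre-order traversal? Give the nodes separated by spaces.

lily mint reed poppy yew daisy fern sage teak bay kale

The last element of post-order is the root; it splits in-order into left and right subtrees.
Root lily: left subtree has 7 nodes {reed, poppy, mint, daisy, sage, fern, yew}, right has 3 {teak, bay, kale}.
  Root mint: left subtree has 2 nodes {reed, poppy}, right has 4 {daisy, sage, fern, yew}.
    Root reed: left subtree has 0 nodes { }, right has 1 {poppy}.
    Root yew: left subtree has 3 nodes {daisy, sage, fern}, right has 0 { }.
      Root daisy: left subtree has 0 nodes { }, right has 2 {sage, fern}.
        Root fern: left subtree has 1 node {sage}, right has 0 { }.
  Root teak: left subtree has 0 nodes { }, right has 2 {bay, kale}.
    Root bay: left subtree has 0 nodes { }, right has 1 {kale}.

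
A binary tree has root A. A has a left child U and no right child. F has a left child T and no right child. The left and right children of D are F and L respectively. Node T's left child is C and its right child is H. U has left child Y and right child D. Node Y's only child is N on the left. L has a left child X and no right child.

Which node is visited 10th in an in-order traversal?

In-order visits the left subtree, then the node, then the right subtree.
At A: go left to U.
  At U: go left to Y.
    At Y: go left to N.
      N is a leaf — visit N.
    Visit Y.
    At Y: no right child.
  Visit U.
  At U: go right to D.
    At D: go left to F.
      At F: go left to T.
        At T: go left to C.
          C is a leaf — visit C.
        Visit T.
        At T: go right to H.
          H is a leaf — visit H.
      Visit F.
      At F: no right child.
    Visit D.
    At D: go right to L.
      At L: go left to X.
        X is a leaf — visit X.
      Visit L.
      At L: no right child.
Visit A.
At A: no right child.
Full in-order sequence: N, Y, U, C, T, H, F, D, X, L, A.

L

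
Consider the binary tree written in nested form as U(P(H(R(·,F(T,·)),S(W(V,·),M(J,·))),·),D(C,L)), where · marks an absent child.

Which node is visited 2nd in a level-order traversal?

Level-order visits nodes level by level from the root, left to right within each level.
Level 0: U
Level 1: P, D
Level 2: H, C, L
Level 3: R, S
Level 4: F, W, M
Level 5: T, V, J
Full level-order sequence: U, P, D, H, C, L, R, S, F, W, M, T, V, J.

P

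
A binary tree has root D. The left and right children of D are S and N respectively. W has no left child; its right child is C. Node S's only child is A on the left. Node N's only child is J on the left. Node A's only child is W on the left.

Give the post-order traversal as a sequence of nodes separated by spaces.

C W A S J N D

Post-order visits the left subtree, then the right subtree, then the node.
At D: go left to S.
  At S: go left to A.
    At A: go left to W.
      At W: no left child.
      At W: go right to C.
        C is a leaf — visit C.
      Visit W.
    At A: no right child.
    Visit A.
  At S: no right child.
  Visit S.
At D: go right to N.
  At N: go left to J.
    J is a leaf — visit J.
  At N: no right child.
  Visit N.
Visit D.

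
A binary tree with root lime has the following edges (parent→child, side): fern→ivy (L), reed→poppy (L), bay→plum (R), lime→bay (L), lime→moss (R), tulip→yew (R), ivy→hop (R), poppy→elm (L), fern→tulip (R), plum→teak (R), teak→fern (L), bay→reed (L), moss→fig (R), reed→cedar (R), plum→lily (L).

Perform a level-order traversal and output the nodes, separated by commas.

Level-order visits nodes level by level from the root, left to right within each level.
Level 0: lime
Level 1: bay, moss
Level 2: reed, plum, fig
Level 3: poppy, cedar, lily, teak
Level 4: elm, fern
Level 5: ivy, tulip
Level 6: hop, yew

lime, bay, moss, reed, plum, fig, poppy, cedar, lily, teak, elm, fern, ivy, tulip, hop, yew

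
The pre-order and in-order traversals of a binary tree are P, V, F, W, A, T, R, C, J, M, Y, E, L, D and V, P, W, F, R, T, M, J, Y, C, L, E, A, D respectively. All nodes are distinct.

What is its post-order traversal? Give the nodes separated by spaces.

The first element of pre-order is the root; it splits in-order into left and right subtrees.
Root P: left subtree has 1 node {V}, right has 12 {W, F, R, T, M, J, Y, C, L, E, A, D}.
  Root F: left subtree has 1 node {W}, right has 10 {R, T, M, J, Y, C, L, E, A, D}.
    Root A: left subtree has 8 nodes {R, T, M, J, Y, C, L, E}, right has 1 {D}.
      Root T: left subtree has 1 node {R}, right has 6 {M, J, Y, C, L, E}.
        Root C: left subtree has 3 nodes {M, J, Y}, right has 2 {L, E}.
          Root J: left subtree has 1 node {M}, right has 1 {Y}.
          Root E: left subtree has 1 node {L}, right has 0 { }.

V W R M Y J L E C T D A F P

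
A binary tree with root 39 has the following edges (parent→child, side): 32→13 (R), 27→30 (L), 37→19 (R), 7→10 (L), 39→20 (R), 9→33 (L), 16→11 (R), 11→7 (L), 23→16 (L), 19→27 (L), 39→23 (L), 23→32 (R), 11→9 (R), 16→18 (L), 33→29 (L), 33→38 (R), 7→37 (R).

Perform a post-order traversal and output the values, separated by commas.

18, 10, 30, 27, 19, 37, 7, 29, 38, 33, 9, 11, 16, 13, 32, 23, 20, 39

Post-order visits the left subtree, then the right subtree, then the node.
At 39: go left to 23.
  At 23: go left to 16.
    At 16: go left to 18.
      18 is a leaf — visit 18.
    At 16: go right to 11.
      At 11: go left to 7.
        At 7: go left to 10.
          10 is a leaf — visit 10.
        At 7: go right to 37.
          At 37: no left child.
          At 37: go right to 19.
            At 19: go left to 27.
              At 27: go left to 30.
                30 is a leaf — visit 30.
              At 27: no right child.
              Visit 27.
            At 19: no right child.
            Visit 19.
          Visit 37.
        Visit 7.
      At 11: go right to 9.
        At 9: go left to 33.
          At 33: go left to 29.
            29 is a leaf — visit 29.
          At 33: go right to 38.
            38 is a leaf — visit 38.
          Visit 33.
        At 9: no right child.
        Visit 9.
      Visit 11.
    Visit 16.
  At 23: go right to 32.
    At 32: no left child.
    At 32: go right to 13.
      13 is a leaf — visit 13.
    Visit 32.
  Visit 23.
At 39: go right to 20.
  20 is a leaf — visit 20.
Visit 39.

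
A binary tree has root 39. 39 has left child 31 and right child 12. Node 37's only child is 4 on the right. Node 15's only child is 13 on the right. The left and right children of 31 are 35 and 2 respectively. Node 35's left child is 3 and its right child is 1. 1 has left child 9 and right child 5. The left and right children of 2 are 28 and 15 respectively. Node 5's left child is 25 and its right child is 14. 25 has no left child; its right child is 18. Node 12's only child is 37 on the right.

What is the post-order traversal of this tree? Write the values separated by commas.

3, 9, 18, 25, 14, 5, 1, 35, 28, 13, 15, 2, 31, 4, 37, 12, 39

Post-order visits the left subtree, then the right subtree, then the node.
At 39: go left to 31.
  At 31: go left to 35.
    At 35: go left to 3.
      3 is a leaf — visit 3.
    At 35: go right to 1.
      At 1: go left to 9.
        9 is a leaf — visit 9.
      At 1: go right to 5.
        At 5: go left to 25.
          At 25: no left child.
          At 25: go right to 18.
            18 is a leaf — visit 18.
          Visit 25.
        At 5: go right to 14.
          14 is a leaf — visit 14.
        Visit 5.
      Visit 1.
    Visit 35.
  At 31: go right to 2.
    At 2: go left to 28.
      28 is a leaf — visit 28.
    At 2: go right to 15.
      At 15: no left child.
      At 15: go right to 13.
        13 is a leaf — visit 13.
      Visit 15.
    Visit 2.
  Visit 31.
At 39: go right to 12.
  At 12: no left child.
  At 12: go right to 37.
    At 37: no left child.
    At 37: go right to 4.
      4 is a leaf — visit 4.
    Visit 37.
  Visit 12.
Visit 39.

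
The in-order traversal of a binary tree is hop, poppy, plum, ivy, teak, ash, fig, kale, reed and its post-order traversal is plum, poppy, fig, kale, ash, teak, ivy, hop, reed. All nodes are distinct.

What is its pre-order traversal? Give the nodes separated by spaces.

reed hop ivy poppy plum teak ash kale fig

The last element of post-order is the root; it splits in-order into left and right subtrees.
Root reed: left subtree has 8 nodes {hop, poppy, plum, ivy, teak, ash, fig, kale}, right has 0 { }.
  Root hop: left subtree has 0 nodes { }, right has 7 {poppy, plum, ivy, teak, ash, fig, kale}.
    Root ivy: left subtree has 2 nodes {poppy, plum}, right has 4 {teak, ash, fig, kale}.
      Root poppy: left subtree has 0 nodes { }, right has 1 {plum}.
      Root teak: left subtree has 0 nodes { }, right has 3 {ash, fig, kale}.
        Root ash: left subtree has 0 nodes { }, right has 2 {fig, kale}.
          Root kale: left subtree has 1 node {fig}, right has 0 { }.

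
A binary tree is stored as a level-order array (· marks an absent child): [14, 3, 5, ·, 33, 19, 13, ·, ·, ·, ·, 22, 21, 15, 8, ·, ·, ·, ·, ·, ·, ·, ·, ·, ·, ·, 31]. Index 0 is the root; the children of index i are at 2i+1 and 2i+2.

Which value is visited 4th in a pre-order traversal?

Pre-order visits the node, then its left subtree, then its right subtree.
Visit 14.
At 14: go left to 3.
  Visit 3.
  At 3: no left child.
  At 3: go right to 33.
    33 is a leaf — visit 33.
At 14: go right to 5.
  Visit 5.
  At 5: go left to 19.
    Visit 19.
    At 19: go left to 22.
      22 is a leaf — visit 22.
    At 19: go right to 21.
      Visit 21.
      At 21: no left child.
      At 21: go right to 31.
        31 is a leaf — visit 31.
  At 5: go right to 13.
    Visit 13.
    At 13: go left to 15.
      15 is a leaf — visit 15.
    At 13: go right to 8.
      8 is a leaf — visit 8.
Full pre-order sequence: 14, 3, 33, 5, 19, 22, 21, 31, 13, 15, 8.

5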